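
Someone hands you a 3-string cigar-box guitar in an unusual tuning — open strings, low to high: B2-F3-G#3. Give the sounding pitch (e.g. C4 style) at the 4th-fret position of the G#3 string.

Each fret is one semitone, so G#3 + 4 = C4.

C4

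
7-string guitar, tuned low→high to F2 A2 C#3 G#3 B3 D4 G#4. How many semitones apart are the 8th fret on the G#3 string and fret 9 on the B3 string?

G#3 at fret 8 → E4 (MIDI 64); B3 at fret 9 → G#4 (MIDI 68).
64 − 68 = -4, so the two pitches are 4 semitones apart, with G#4 the higher.

4 semitones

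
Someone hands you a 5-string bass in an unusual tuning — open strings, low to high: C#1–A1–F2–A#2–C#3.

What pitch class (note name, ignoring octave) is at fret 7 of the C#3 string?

G#

Each fret is one semitone, so C#3 + 7 = G#.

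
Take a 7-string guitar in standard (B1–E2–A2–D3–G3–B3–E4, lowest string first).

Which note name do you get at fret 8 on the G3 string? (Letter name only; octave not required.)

G3 is MIDI 55. Adding 8 gives 63; 63 mod 12 = 3, i.e. D♯.

D♯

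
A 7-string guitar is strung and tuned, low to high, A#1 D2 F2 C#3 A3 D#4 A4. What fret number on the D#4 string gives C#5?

C#5 is 10 semitones above the open D#4 (D#–E–F–F#–…–B–C–C#), so it sits at fret 10.

10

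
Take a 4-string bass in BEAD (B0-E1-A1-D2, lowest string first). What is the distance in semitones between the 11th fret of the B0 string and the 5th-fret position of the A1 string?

4 semitones

B0 at fret 11 → A♯1 (MIDI 34); A1 at fret 5 → D2 (MIDI 38).
34 − 38 = -4, so the two pitches are 4 semitones apart, with D2 the higher.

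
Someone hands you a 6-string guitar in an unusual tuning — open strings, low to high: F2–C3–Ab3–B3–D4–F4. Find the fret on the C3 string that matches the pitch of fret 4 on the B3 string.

B3 at fret 4 is B3 + 4 semitones = Eb4.
The open C3 string is 11 semitones below the open B3, so the same pitch on the C3 string lies at fret 4 + 11 = 15.

15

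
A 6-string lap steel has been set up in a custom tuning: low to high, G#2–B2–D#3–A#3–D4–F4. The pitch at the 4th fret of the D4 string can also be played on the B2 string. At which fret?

19

Fret 4 on D4 is MIDI 62 + 4 = 66 (F#4). On the B2 string (open MIDI 47), that pitch is 66 − 47 = fret 19.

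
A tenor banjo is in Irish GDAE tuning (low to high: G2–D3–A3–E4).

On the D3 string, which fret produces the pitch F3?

3

F3 is 3 semitones above the open D3 (D–D#–E–F), so it sits at fret 3.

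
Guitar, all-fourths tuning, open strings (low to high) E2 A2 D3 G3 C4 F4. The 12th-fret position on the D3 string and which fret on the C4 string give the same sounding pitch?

2

Fret 12 on D3 is MIDI 50 + 12 = 62 (D4). On the C4 string (open MIDI 60), that pitch is 62 − 60 = fret 2.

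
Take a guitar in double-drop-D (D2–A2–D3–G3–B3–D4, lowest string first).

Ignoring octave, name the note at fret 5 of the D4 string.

G

Each fret is one semitone, so D4 + 5 = G.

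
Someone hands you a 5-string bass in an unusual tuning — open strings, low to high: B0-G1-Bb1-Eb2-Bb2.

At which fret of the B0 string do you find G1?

G1 is 8 semitones above the open B0 (B–C–Db–D–Eb–E–F–Gb–G), so it sits at fret 8.

8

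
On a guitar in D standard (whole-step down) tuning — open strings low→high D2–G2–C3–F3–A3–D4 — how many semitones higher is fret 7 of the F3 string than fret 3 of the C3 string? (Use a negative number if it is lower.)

9 semitones

F3 at fret 7 → C4 (MIDI 60); C3 at fret 3 → D♯3 (MIDI 51).
60 − 51 = 9, so the two pitches are 9 semitones apart.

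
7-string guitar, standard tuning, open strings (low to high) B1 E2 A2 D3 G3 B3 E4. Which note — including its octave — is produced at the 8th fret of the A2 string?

F3

The open A2 string plus 8 semitones: A–A#–B–C–C#–D–D#–E–F.
The walk passes from B into C once, so the octave number goes from 2 to 3.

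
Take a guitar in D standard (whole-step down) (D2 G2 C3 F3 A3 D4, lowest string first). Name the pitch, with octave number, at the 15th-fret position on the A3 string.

The open A3 string plus 15 semitones: A–A#–B–C–…–A#–B–C.
The walk passes from B into C 2 times, so the octave number goes from 3 to 5.

C5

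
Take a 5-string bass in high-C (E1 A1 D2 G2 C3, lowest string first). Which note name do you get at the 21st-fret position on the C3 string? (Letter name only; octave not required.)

The open C3 string plus 21 semitones: C–C#–D–D#–…–G–G#–A.

A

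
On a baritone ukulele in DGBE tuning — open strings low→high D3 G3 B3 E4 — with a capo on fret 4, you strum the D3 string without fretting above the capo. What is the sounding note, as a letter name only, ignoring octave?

The capo raises the open D3 by 4 semitones to F#3; fretting 0 more gives D3 + 4 + 0 = D3 + 4 semitones, landing on F#.

F#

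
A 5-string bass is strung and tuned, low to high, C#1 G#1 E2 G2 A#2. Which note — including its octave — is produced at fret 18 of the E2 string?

A#3

E2 is MIDI 40. Adding 18 gives 58, which is A#3.
(Equivalently spelled Bb3.)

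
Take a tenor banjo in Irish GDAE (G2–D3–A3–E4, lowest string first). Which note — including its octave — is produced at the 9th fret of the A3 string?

The open A3 string plus 9 semitones: A–A#–B–C–C#–D–D#–E–F–F#.
The walk passes from B into C once, so the octave number goes from 3 to 4.

F#4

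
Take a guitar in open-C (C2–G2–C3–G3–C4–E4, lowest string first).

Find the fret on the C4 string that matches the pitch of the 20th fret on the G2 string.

G2 at fret 20 is G2 + 20 semitones = D#4.
The open C4 string is 17 semitones above the open G2, so the same pitch on the C4 string lies at fret 20 − 17 = 3.

3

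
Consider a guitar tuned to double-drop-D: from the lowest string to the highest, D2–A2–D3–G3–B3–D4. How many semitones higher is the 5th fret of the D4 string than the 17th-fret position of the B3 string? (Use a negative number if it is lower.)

D4 at fret 5 → G4 (MIDI 67); B3 at fret 17 → E5 (MIDI 76).
67 − 76 = -9, so the two pitches are 9 semitones apart.

-9 semitones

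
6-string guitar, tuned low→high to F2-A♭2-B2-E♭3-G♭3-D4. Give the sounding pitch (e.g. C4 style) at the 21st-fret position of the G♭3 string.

E♭5

The open G♭3 string plus 21 semitones: Gb–G–Ab–A–…–Db–D–Eb.
The walk passes from B into C 2 times, so the octave number goes from 3 to 5.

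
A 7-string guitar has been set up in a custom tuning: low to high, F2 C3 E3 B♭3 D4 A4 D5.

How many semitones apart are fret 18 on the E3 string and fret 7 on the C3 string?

E3 at fret 18 → B♭4 (MIDI 70); C3 at fret 7 → G3 (MIDI 55).
70 − 55 = 15, so the two pitches are 15 semitones apart, with B♭4 the higher.

15 semitones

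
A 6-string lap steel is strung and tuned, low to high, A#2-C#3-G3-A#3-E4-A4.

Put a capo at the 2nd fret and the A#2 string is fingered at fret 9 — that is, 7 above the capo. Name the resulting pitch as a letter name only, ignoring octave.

G

The capo raises the open A#2 by 2 semitones to C3; fretting 7 more gives A#2 + 2 + 7 = A#2 + 9 semitones, landing on G.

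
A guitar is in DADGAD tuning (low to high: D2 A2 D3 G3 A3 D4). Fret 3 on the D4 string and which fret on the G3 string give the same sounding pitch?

D4 at fret 3 is D4 + 3 semitones = F4.
The open G3 string is 7 semitones below the open D4, so the same pitch on the G3 string lies at fret 3 + 7 = 10.

10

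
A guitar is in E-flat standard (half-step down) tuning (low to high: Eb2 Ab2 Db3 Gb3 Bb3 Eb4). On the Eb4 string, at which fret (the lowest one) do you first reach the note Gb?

3

From Eb4, count semitones up the chromatic scale until reaching Gb: Eb–E–F–Gb — 3 steps.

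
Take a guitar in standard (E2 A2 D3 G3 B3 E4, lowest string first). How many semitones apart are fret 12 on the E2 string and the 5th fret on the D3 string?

3 semitones

E2 at fret 12 → E3 (MIDI 52); D3 at fret 5 → G3 (MIDI 55).
52 − 55 = -3, so the two pitches are 3 semitones apart, with G3 the higher.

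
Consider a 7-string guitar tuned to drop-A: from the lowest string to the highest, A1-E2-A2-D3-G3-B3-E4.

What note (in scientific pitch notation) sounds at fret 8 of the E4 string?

E4 is MIDI 64. Adding 8 gives 72, which is C5.

C5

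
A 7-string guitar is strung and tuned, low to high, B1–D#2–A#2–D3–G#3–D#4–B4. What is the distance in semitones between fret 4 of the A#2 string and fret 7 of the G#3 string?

13 semitones

A#2 at fret 4 → D3 (MIDI 50); G#3 at fret 7 → D#4 (MIDI 63).
50 − 63 = -13, so the two pitches are 13 semitones apart, with D#4 the higher.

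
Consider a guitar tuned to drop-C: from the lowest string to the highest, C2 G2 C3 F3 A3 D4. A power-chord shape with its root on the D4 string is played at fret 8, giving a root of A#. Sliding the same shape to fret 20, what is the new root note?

A#

Moving from fret 8 to fret 20 shifts the root by 12 semitones.
A# up 12 semitones is A#.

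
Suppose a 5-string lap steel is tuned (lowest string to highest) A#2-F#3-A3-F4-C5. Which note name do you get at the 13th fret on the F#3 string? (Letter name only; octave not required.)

The open F#3 string plus 13 semitones: F#–G–G#–A–…–F–F#–G.

G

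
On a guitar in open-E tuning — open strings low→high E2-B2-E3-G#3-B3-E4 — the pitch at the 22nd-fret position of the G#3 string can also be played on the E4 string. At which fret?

Fret 22 on G#3 is MIDI 56 + 22 = 78 (F#5). On the E4 string (open MIDI 64), that pitch is 78 − 64 = fret 14.

14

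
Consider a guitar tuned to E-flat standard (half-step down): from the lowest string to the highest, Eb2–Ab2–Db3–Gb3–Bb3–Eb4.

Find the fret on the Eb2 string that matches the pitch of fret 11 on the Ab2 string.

16

Fret 11 on Ab2 is MIDI 44 + 11 = 55 (G3). On the Eb2 string (open MIDI 39), that pitch is 55 − 39 = fret 16.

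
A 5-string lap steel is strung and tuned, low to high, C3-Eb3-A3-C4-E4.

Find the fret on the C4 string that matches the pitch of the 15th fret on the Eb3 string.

Fret 15 on Eb3 is MIDI 51 + 15 = 66 (Gb4). On the C4 string (open MIDI 60), that pitch is 66 − 60 = fret 6.

6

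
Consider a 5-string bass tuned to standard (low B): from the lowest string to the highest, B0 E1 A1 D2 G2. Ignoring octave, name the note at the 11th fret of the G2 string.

F#

Each fret is one semitone, so G2 + 11 = F#.
(Equivalently spelled Gb.)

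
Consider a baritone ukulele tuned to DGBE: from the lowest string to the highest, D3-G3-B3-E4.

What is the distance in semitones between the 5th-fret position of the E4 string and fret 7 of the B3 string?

E4 at fret 5 → A4 (MIDI 69); B3 at fret 7 → F#4 (MIDI 66).
69 − 66 = 3, so the two pitches are 3 semitones apart, with A4 the higher.

3 semitones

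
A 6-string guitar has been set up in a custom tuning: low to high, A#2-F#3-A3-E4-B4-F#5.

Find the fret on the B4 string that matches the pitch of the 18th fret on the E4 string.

11

E4 at fret 18 is E4 + 18 semitones = A#5.
The open B4 string is 7 semitones above the open E4, so the same pitch on the B4 string lies at fret 18 − 7 = 11.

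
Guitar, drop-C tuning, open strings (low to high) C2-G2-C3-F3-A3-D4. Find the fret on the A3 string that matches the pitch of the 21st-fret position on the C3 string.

12

Fret 21 on C3 is MIDI 48 + 21 = 69 (A4). On the A3 string (open MIDI 57), that pitch is 69 − 57 = fret 12.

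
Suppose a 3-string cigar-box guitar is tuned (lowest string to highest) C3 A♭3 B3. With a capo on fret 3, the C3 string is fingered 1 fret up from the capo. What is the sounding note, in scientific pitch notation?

E3

The capo raises the open C3 by 3 semitones to E♭3; fretting 1 more gives C3 + 3 + 1 = C3 + 4 semitones = E3.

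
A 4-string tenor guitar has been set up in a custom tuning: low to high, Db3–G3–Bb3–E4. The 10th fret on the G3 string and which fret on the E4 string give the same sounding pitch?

G3 at fret 10 is G3 + 10 semitones = F4.
The open E4 string is 9 semitones above the open G3, so the same pitch on the E4 string lies at fret 10 − 9 = 1.

1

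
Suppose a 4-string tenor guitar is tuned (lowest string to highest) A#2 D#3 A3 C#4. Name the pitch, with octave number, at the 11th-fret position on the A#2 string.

A3

Each fret is one semitone, so A#2 + 11 = A3.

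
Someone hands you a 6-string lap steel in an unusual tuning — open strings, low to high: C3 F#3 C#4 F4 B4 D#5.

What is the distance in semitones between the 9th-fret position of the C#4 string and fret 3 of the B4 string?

C#4 at fret 9 → A#4 (MIDI 70); B4 at fret 3 → D5 (MIDI 74).
70 − 74 = -4, so the two pitches are 4 semitones apart, with D5 the higher.

4 semitones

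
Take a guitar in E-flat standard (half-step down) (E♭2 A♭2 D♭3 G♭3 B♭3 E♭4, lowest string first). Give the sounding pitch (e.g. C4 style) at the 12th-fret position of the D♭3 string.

D♭3 is MIDI 49. Adding 12 gives 61, which is D♭4.
(Equivalently spelled C♯4.)

D♭4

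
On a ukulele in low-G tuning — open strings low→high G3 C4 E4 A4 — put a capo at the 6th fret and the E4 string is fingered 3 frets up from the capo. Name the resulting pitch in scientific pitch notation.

C♯5

The capo raises the open E4 by 6 semitones to A♯4; fretting 3 more gives E4 + 6 + 3 = E4 + 9 semitones = C♯5.
(Also written D♭.)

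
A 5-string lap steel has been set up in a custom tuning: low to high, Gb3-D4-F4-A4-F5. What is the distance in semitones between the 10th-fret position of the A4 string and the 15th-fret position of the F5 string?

13 semitones

A4 at fret 10 → G5 (MIDI 79); F5 at fret 15 → Ab6 (MIDI 92).
79 − 92 = -13, so the two pitches are 13 semitones apart, with Ab6 the higher.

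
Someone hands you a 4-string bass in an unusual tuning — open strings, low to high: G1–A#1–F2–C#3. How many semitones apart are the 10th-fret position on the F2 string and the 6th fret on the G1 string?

F2 at fret 10 → D#3 (MIDI 51); G1 at fret 6 → C#2 (MIDI 37).
51 − 37 = 14, so the two pitches are 14 semitones apart, with D#3 the higher.

14 semitones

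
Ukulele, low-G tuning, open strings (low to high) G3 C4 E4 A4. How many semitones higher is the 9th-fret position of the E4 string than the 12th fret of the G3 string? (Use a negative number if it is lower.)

E4 at fret 9 → C#5 (MIDI 73); G3 at fret 12 → G4 (MIDI 67).
73 − 67 = 6, so the two pitches are 6 semitones apart.

6 semitones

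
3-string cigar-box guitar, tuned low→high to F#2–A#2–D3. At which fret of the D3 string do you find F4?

15

F4 is 15 semitones above the open D3 (D–D#–E–F–…–D#–E–F), so it sits at fret 15.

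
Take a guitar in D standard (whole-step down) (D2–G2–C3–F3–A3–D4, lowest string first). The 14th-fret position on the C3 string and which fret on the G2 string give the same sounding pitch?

19

Fret 14 on C3 is MIDI 48 + 14 = 62 (D4). On the G2 string (open MIDI 43), that pitch is 62 − 43 = fret 19.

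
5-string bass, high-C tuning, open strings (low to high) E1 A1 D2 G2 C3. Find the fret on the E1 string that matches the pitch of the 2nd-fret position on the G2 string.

17

G2 at fret 2 is G2 + 2 semitones = A2.
The open E1 string is 15 semitones below the open G2, so the same pitch on the E1 string lies at fret 2 + 15 = 17.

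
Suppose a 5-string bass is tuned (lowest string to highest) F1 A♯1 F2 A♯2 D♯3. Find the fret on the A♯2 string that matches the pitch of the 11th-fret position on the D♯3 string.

16

Fret 11 on D♯3 is MIDI 51 + 11 = 62 (D4). On the A♯2 string (open MIDI 46), that pitch is 62 − 46 = fret 16.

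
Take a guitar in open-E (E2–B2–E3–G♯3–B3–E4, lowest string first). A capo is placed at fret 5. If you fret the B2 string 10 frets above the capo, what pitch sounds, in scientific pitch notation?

D4

The capo raises the open B2 by 5 semitones to E3; fretting 10 more gives B2 + 5 + 10 = B2 + 15 semitones = D4.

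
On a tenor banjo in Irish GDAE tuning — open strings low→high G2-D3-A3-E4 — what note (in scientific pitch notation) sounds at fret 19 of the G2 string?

D4

Each fret is one semitone, so G2 + 19 = D4.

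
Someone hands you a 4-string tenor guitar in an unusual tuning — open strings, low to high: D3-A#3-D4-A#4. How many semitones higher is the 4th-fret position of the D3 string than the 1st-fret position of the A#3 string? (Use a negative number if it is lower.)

D3 at fret 4 → F#3 (MIDI 54); A#3 at fret 1 → B3 (MIDI 59).
54 − 59 = -5, so the two pitches are 5 semitones apart.

-5 semitones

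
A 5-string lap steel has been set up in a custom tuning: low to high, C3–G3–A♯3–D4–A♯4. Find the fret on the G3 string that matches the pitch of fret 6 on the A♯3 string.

9

Fret 6 on A♯3 is MIDI 58 + 6 = 64 (E4). On the G3 string (open MIDI 55), that pitch is 64 − 55 = fret 9.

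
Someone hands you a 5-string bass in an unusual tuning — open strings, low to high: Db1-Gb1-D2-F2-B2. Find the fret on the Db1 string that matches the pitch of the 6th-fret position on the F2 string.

F2 at fret 6 is F2 + 6 semitones = B2.
The open Db1 string is 16 semitones below the open F2, so the same pitch on the Db1 string lies at fret 6 + 16 = 22.

22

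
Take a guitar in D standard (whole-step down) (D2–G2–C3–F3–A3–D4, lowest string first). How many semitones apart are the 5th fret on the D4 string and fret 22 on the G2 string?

2 semitones

D4 at fret 5 → G4 (MIDI 67); G2 at fret 22 → F4 (MIDI 65).
67 − 65 = 2, so the two pitches are 2 semitones apart, with G4 the higher.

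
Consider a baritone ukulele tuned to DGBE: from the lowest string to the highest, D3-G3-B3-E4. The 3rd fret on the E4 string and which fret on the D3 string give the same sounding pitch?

Fret 3 on E4 is MIDI 64 + 3 = 67 (G4). On the D3 string (open MIDI 50), that pitch is 67 − 50 = fret 17.

17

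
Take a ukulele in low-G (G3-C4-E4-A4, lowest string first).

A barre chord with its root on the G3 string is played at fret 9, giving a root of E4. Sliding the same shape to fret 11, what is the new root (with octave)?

F#4

Moving from fret 9 to fret 11 shifts the root by 2 semitones.
E4 up 2 semitones is F#4.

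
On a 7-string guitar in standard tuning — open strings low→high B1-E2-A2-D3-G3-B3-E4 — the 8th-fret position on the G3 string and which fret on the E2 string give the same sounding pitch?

23

Fret 8 on G3 is MIDI 55 + 8 = 63 (D#4). On the E2 string (open MIDI 40), that pitch is 63 − 40 = fret 23.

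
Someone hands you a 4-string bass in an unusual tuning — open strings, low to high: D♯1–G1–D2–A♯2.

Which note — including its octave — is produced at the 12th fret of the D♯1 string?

D♯2

Each fret is one semitone, so D♯1 + 12 = D♯2.
(Equivalently spelled E♭2.)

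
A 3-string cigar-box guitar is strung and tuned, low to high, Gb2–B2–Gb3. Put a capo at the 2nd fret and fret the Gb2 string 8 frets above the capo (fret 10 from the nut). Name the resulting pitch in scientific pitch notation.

The capo raises the open Gb2 by 2 semitones to Ab2; fretting 8 more gives Gb2 + 2 + 8 = Gb2 + 10 semitones = E3.

E3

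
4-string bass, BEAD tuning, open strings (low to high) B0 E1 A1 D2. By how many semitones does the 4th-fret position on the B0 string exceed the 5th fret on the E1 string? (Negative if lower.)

B0 at fret 4 → D#1 (MIDI 27); E1 at fret 5 → A1 (MIDI 33).
27 − 33 = -6, so the two pitches are 6 semitones apart.

-6 semitones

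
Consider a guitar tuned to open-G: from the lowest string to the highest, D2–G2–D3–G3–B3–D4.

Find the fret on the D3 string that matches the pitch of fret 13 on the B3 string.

22

B3 at fret 13 is B3 + 13 semitones = C5.
The open D3 string is 9 semitones below the open B3, so the same pitch on the D3 string lies at fret 13 + 9 = 22.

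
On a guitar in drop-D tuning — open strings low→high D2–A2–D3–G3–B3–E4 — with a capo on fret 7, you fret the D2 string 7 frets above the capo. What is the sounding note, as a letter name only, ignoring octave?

E

The capo raises the open D2 by 7 semitones to A2; fretting 7 more gives D2 + 7 + 7 = D2 + 14 semitones, landing on E.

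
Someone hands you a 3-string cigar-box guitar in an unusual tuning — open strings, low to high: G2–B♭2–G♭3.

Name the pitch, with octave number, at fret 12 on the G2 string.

G2 is MIDI 43. Adding 12 gives 55, which is G3.

G3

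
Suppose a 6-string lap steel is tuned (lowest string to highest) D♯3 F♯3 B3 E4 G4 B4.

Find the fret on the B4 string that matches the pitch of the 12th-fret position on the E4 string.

E4 at fret 12 is E4 + 12 semitones = E5.
The open B4 string is 7 semitones above the open E4, so the same pitch on the B4 string lies at fret 12 − 7 = 5.

5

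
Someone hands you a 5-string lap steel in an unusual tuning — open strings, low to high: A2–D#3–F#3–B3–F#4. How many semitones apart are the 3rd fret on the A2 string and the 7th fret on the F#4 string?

25 semitones

A2 at fret 3 → C3 (MIDI 48); F#4 at fret 7 → C#5 (MIDI 73).
48 − 73 = -25, so the two pitches are 25 semitones apart, with C#5 the higher.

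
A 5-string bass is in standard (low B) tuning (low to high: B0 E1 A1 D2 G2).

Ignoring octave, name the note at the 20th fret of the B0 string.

G

The open B0 string plus 20 semitones: B–C–C#–D–…–F–F#–G.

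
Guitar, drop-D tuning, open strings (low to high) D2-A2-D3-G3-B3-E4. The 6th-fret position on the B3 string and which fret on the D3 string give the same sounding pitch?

15

B3 at fret 6 is B3 + 6 semitones = F4.
The open D3 string is 9 semitones below the open B3, so the same pitch on the D3 string lies at fret 6 + 9 = 15.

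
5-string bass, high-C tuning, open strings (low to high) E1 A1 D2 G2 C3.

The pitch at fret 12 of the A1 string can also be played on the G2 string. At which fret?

Fret 12 on A1 is MIDI 33 + 12 = 45 (A2). On the G2 string (open MIDI 43), that pitch is 45 − 43 = fret 2.

2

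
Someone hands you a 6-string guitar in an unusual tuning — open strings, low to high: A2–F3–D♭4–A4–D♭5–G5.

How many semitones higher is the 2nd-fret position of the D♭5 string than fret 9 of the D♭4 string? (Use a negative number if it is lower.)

D♭5 at fret 2 → E♭5 (MIDI 75); D♭4 at fret 9 → B♭4 (MIDI 70).
75 − 70 = 5, so the two pitches are 5 semitones apart.

5 semitones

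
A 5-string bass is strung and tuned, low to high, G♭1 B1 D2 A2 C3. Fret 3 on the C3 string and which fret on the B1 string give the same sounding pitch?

16

Fret 3 on C3 is MIDI 48 + 3 = 51 (E♭3). On the B1 string (open MIDI 35), that pitch is 51 − 35 = fret 16.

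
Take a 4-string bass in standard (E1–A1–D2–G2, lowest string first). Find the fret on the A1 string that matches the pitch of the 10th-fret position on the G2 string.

20

Fret 10 on G2 is MIDI 43 + 10 = 53 (F3). On the A1 string (open MIDI 33), that pitch is 53 − 33 = fret 20.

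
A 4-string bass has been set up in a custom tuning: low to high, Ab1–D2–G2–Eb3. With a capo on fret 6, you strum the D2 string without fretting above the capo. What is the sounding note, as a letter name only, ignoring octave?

The capo raises the open D2 by 6 semitones to Ab2; fretting 0 more gives D2 + 6 + 0 = D2 + 6 semitones, landing on Ab.

Ab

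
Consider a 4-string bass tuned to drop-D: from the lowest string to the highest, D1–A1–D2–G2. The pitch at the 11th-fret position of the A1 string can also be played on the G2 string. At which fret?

Fret 11 on A1 is MIDI 33 + 11 = 44 (G#2). On the G2 string (open MIDI 43), that pitch is 44 − 43 = fret 1.

1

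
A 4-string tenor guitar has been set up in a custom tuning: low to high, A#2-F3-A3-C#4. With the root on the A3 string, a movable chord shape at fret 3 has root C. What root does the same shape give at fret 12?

Moving from fret 3 to fret 12 shifts the root by 9 semitones.
C up 9 semitones is A.

A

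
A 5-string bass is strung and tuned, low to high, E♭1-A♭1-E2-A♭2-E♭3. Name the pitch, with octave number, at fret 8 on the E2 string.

Each fret is one semitone, so E2 + 8 = C3.

C3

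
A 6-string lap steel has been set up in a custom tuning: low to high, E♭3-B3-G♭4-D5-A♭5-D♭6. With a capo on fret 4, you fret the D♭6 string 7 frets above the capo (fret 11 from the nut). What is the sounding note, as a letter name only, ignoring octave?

The capo raises the open D♭6 by 4 semitones to F6; fretting 7 more gives D♭6 + 4 + 7 = D♭6 + 11 semitones, landing on C.

C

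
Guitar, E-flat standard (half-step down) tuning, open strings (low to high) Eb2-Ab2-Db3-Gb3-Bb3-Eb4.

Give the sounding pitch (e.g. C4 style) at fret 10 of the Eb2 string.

Eb2 is MIDI 39. Adding 10 gives 49, which is Db3.

Db3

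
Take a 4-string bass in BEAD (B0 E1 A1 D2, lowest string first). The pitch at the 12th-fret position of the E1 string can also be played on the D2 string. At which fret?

E1 at fret 12 is E1 + 12 semitones = E2.
The open D2 string is 10 semitones above the open E1, so the same pitch on the D2 string lies at fret 12 − 10 = 2.

2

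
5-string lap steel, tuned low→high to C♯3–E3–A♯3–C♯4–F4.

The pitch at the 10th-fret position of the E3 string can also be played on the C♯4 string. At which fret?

Fret 10 on E3 is MIDI 52 + 10 = 62 (D4). On the C♯4 string (open MIDI 61), that pitch is 62 − 61 = fret 1.

1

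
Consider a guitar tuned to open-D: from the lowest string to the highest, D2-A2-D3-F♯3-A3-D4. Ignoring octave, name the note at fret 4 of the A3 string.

A3 is MIDI 57. Adding 4 gives 61; 61 mod 12 = 1, i.e. C♯.
(Equivalently spelled D♭.)

C♯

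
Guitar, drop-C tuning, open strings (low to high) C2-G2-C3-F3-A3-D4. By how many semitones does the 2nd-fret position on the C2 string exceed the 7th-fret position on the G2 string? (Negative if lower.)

C2 at fret 2 → D2 (MIDI 38); G2 at fret 7 → D3 (MIDI 50).
38 − 50 = -12, so the two pitches are 12 semitones apart.

-12 semitones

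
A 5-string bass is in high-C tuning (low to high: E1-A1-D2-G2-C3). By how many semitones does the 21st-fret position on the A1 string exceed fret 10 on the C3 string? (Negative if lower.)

-4 semitones

A1 at fret 21 → F♯3 (MIDI 54); C3 at fret 10 → A♯3 (MIDI 58).
54 − 58 = -4, so the two pitches are 4 semitones apart.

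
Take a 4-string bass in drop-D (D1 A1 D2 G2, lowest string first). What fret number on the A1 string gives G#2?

11

G#2 is 11 semitones above the open A1 (A–A#–B–C–…–F#–G–G#), so it sits at fret 11.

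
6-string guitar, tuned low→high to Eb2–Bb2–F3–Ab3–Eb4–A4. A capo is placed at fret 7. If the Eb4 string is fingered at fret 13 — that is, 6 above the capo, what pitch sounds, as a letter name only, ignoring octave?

E

The capo raises the open Eb4 by 7 semitones to Bb4; fretting 6 more gives Eb4 + 7 + 6 = Eb4 + 13 semitones, landing on E.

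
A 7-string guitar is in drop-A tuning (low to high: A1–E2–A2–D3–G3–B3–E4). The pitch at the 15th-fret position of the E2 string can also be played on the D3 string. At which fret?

5

Fret 15 on E2 is MIDI 40 + 15 = 55 (G3). On the D3 string (open MIDI 50), that pitch is 55 − 50 = fret 5.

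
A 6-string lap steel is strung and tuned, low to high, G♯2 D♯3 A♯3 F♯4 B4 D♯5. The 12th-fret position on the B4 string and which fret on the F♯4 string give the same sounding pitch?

17

B4 at fret 12 is B4 + 12 semitones = B5.
The open F♯4 string is 5 semitones below the open B4, so the same pitch on the F♯4 string lies at fret 12 + 5 = 17.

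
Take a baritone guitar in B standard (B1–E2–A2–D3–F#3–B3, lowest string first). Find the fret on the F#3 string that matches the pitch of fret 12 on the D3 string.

8

Fret 12 on D3 is MIDI 50 + 12 = 62 (D4). On the F#3 string (open MIDI 54), that pitch is 62 − 54 = fret 8.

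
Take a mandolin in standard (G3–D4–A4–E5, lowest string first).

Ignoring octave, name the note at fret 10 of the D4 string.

C

D4 is MIDI 62. Adding 10 gives 72; 72 mod 12 = 0, i.e. C.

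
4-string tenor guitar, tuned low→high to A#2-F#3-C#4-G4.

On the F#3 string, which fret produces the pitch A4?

15

A4 is 15 semitones above the open F#3 (F#–G–G#–A–…–G–G#–A), so it sits at fret 15.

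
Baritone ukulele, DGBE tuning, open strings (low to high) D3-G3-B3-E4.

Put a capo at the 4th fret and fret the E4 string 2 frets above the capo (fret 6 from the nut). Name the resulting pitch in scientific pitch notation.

A#4

The capo raises the open E4 by 4 semitones to G#4; fretting 2 more gives E4 + 4 + 2 = E4 + 6 semitones = A#4.
(Also written Bb.)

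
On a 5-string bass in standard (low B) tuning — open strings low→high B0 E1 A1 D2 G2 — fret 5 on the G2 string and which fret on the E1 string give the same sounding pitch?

20

G2 at fret 5 is G2 + 5 semitones = C3.
The open E1 string is 15 semitones below the open G2, so the same pitch on the E1 string lies at fret 5 + 15 = 20.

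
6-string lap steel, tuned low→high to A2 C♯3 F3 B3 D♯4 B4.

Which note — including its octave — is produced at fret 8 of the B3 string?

G4

Each fret is one semitone, so B3 + 8 = G4.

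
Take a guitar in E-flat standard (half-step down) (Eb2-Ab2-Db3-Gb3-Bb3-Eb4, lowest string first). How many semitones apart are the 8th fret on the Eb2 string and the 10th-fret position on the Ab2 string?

7 semitones

Eb2 at fret 8 → B2 (MIDI 47); Ab2 at fret 10 → Gb3 (MIDI 54).
47 − 54 = -7, so the two pitches are 7 semitones apart, with Gb3 the higher.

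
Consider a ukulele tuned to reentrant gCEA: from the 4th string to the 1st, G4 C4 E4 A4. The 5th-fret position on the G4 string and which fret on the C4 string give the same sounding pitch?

12

G4 at fret 5 is G4 + 5 semitones = C5.
The open C4 string is 7 semitones below the open G4, so the same pitch on the C4 string lies at fret 5 + 7 = 12.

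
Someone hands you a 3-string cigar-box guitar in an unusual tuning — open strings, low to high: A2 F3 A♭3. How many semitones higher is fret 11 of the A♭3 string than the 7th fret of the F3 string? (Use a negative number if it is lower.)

7 semitones

A♭3 at fret 11 → G4 (MIDI 67); F3 at fret 7 → C4 (MIDI 60).
67 − 60 = 7, so the two pitches are 7 semitones apart.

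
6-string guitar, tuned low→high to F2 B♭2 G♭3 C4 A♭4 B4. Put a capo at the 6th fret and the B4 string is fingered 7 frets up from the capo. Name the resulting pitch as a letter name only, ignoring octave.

The capo raises the open B4 by 6 semitones to F5; fretting 7 more gives B4 + 6 + 7 = B4 + 13 semitones, landing on C.

C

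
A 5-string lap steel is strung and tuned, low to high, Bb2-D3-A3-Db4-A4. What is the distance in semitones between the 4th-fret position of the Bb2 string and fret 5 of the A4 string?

Bb2 at fret 4 → D3 (MIDI 50); A4 at fret 5 → D5 (MIDI 74).
50 − 74 = -24, so the two pitches are 24 semitones apart, with D5 the higher.

24 semitones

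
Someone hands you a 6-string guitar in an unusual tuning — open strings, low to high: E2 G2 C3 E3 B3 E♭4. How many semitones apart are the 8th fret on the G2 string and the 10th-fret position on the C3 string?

G2 at fret 8 → E♭3 (MIDI 51); C3 at fret 10 → B♭3 (MIDI 58).
51 − 58 = -7, so the two pitches are 7 semitones apart, with B♭3 the higher.

7 semitones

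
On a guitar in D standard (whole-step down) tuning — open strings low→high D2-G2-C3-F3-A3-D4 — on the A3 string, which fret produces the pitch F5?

F5 is 20 semitones above the open A3 (A–A#–B–C–…–D#–E–F), so it sits at fret 20.

20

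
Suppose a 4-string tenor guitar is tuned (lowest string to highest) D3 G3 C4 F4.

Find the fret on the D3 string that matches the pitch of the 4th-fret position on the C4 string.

14

C4 at fret 4 is C4 + 4 semitones = E4.
The open D3 string is 10 semitones below the open C4, so the same pitch on the D3 string lies at fret 4 + 10 = 14.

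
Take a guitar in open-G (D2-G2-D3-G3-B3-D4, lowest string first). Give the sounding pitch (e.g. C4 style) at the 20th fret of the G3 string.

D#5

G3 is MIDI 55. Adding 20 gives 75, which is D#5.
(Equivalently spelled Eb5.)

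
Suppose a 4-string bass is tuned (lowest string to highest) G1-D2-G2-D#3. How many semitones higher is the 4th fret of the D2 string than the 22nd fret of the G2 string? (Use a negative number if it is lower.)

-23 semitones

D2 at fret 4 → F#2 (MIDI 42); G2 at fret 22 → F4 (MIDI 65).
42 − 65 = -23, so the two pitches are 23 semitones apart.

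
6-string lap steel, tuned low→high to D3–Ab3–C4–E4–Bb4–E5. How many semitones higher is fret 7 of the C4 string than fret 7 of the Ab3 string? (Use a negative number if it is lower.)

C4 at fret 7 → G4 (MIDI 67); Ab3 at fret 7 → Eb4 (MIDI 63).
67 − 63 = 4, so the two pitches are 4 semitones apart.

4 semitones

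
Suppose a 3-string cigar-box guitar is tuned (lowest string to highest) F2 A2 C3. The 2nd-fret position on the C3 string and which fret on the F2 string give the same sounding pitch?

9

C3 at fret 2 is C3 + 2 semitones = D3.
The open F2 string is 7 semitones below the open C3, so the same pitch on the F2 string lies at fret 2 + 7 = 9.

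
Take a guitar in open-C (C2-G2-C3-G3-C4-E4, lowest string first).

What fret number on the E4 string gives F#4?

F#4 is 2 semitones above the open E4 (E–F–F#), so it sits at fret 2.

2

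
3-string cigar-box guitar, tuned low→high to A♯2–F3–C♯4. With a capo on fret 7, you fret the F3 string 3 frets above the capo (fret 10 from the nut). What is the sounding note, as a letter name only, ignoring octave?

The capo raises the open F3 by 7 semitones to C4; fretting 3 more gives F3 + 7 + 3 = F3 + 10 semitones, landing on D♯.

D♯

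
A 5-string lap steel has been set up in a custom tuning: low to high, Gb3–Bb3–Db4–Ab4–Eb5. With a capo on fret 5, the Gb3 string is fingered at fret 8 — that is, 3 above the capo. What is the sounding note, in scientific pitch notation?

D4

The capo raises the open Gb3 by 5 semitones to B3; fretting 3 more gives Gb3 + 5 + 3 = Gb3 + 8 semitones = D4.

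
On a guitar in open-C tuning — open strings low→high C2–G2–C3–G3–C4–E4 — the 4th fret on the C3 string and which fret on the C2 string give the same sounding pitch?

16

C3 at fret 4 is C3 + 4 semitones = E3.
The open C2 string is 12 semitones below the open C3, so the same pitch on the C2 string lies at fret 4 + 12 = 16.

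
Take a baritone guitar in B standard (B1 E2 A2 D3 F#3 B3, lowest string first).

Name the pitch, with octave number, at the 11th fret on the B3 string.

A#4

B3 is MIDI 59. Adding 11 gives 70, which is A#4.
(Equivalently spelled Bb4.)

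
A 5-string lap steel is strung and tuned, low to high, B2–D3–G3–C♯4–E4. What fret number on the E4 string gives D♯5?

11

D♯5 is 11 semitones above the open E4 (E–F–F#–G–…–C#–D–D#), so it sits at fret 11.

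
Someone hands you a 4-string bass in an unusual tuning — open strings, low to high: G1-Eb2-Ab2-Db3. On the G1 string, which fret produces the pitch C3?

17

C3 is 17 semitones above the open G1 (G–Ab–A–Bb–…–Bb–B–C), so it sits at fret 17.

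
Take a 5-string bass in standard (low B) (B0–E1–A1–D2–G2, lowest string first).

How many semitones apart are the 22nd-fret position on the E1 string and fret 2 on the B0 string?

E1 at fret 22 → D3 (MIDI 50); B0 at fret 2 → C#1 (MIDI 25).
50 − 25 = 25, so the two pitches are 25 semitones apart, with D3 the higher.

25 semitones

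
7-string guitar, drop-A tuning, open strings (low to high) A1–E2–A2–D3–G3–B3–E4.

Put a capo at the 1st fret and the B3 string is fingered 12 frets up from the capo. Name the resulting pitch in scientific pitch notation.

The capo raises the open B3 by 1 semitone to C4; fretting 12 more gives B3 + 1 + 12 = B3 + 13 semitones = C5.

C5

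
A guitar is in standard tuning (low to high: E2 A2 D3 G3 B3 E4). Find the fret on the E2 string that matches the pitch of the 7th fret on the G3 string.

22

Fret 7 on G3 is MIDI 55 + 7 = 62 (D4). On the E2 string (open MIDI 40), that pitch is 62 − 40 = fret 22.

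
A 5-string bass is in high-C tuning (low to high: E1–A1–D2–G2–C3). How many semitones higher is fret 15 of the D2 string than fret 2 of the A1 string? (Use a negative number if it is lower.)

D2 at fret 15 → F3 (MIDI 53); A1 at fret 2 → B1 (MIDI 35).
53 − 35 = 18, so the two pitches are 18 semitones apart.

18 semitones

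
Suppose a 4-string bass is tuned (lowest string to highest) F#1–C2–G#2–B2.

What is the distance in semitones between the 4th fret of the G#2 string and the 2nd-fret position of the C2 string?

10 semitones

G#2 at fret 4 → C3 (MIDI 48); C2 at fret 2 → D2 (MIDI 38).
48 − 38 = 10, so the two pitches are 10 semitones apart, with C3 the higher.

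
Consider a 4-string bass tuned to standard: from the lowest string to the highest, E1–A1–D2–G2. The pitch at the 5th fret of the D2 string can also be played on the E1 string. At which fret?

Fret 5 on D2 is MIDI 38 + 5 = 43 (G2). On the E1 string (open MIDI 28), that pitch is 43 − 28 = fret 15.

15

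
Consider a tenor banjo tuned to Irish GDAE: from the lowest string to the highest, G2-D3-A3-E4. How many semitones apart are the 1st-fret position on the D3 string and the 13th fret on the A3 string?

19 semitones

D3 at fret 1 → D♯3 (MIDI 51); A3 at fret 13 → A♯4 (MIDI 70).
51 − 70 = -19, so the two pitches are 19 semitones apart, with A♯4 the higher.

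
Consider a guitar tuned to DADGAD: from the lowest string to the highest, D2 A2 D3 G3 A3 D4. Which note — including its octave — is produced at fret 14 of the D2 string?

Each fret is one semitone, so D2 + 14 = E3.

E3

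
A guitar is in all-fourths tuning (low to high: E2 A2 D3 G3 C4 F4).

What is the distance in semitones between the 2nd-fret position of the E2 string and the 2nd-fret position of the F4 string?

E2 at fret 2 → F#2 (MIDI 42); F4 at fret 2 → G4 (MIDI 67).
42 − 67 = -25, so the two pitches are 25 semitones apart, with G4 the higher.

25 semitones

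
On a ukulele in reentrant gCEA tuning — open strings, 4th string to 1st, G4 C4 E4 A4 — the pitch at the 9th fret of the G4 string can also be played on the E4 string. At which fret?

Fret 9 on G4 is MIDI 67 + 9 = 76 (E5). On the E4 string (open MIDI 64), that pitch is 76 − 64 = fret 12.

12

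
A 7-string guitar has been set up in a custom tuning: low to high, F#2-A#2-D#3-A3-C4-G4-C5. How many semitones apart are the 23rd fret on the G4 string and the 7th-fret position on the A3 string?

26 semitones

G4 at fret 23 → F#6 (MIDI 90); A3 at fret 7 → E4 (MIDI 64).
90 − 64 = 26, so the two pitches are 26 semitones apart, with F#6 the higher.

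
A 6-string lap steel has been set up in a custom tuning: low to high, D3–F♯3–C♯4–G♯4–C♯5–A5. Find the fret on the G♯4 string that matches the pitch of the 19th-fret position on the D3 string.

Fret 19 on D3 is MIDI 50 + 19 = 69 (A4). On the G♯4 string (open MIDI 68), that pitch is 69 − 68 = fret 1.

1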